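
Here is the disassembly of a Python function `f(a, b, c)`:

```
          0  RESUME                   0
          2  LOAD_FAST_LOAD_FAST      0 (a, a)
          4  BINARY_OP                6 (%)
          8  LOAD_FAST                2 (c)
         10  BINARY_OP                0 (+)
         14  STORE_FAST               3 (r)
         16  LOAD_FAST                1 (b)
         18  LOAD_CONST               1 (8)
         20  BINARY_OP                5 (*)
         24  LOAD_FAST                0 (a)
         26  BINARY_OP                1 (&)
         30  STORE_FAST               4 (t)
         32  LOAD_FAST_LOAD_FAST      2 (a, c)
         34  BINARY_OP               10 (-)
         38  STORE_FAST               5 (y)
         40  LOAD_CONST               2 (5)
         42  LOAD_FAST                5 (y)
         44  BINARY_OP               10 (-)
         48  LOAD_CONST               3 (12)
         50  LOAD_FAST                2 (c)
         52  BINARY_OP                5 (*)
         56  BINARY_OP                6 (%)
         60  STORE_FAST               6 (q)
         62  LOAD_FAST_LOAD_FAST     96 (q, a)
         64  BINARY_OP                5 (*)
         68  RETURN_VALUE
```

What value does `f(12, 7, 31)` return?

288

LOAD_FAST_LOAD_FAST a,a → push 12,12. Stack: [12, 12]
BINARY_OP % → 12 % 12 = 0. Stack: [0]
LOAD_FAST c → push 31. Stack: [0, 31]
BINARY_OP + → 0 + 31 = 31. Stack: [31]
STORE_FAST r → r=31. Stack: []
LOAD_FAST b → push 7. Stack: [7]
LOAD_CONST → push 8. Stack: [7, 8]
BINARY_OP * → 7 * 8 = 56. Stack: [56]
LOAD_FAST a → push 12. Stack: [56, 12]
BINARY_OP & → 56 & 12 = 8. Stack: [8]
STORE_FAST t → t=8. Stack: []
LOAD_FAST_LOAD_FAST a,c → push 12,31. Stack: [12, 31]
BINARY_OP - → 12 - 31 = -19. Stack: [-19]
STORE_FAST y → y=-19. Stack: []
LOAD_CONST → push 5. Stack: [5]
LOAD_FAST y → push -19. Stack: [5, -19]
BINARY_OP - → 5 - -19 = 24. Stack: [24]
LOAD_CONST → push 12. Stack: [24, 12]
LOAD_FAST c → push 31. Stack: [24, 12, 31]
BINARY_OP * → 12 * 31 = 372. Stack: [24, 372]
BINARY_OP % → 24 % 372 = 24. Stack: [24]
STORE_FAST q → q=24. Stack: []
LOAD_FAST_LOAD_FAST q,a → push 24,12. Stack: [24, 12]
BINARY_OP * → 24 * 12 = 288. Stack: [288]
RETURN_VALUE → return 288.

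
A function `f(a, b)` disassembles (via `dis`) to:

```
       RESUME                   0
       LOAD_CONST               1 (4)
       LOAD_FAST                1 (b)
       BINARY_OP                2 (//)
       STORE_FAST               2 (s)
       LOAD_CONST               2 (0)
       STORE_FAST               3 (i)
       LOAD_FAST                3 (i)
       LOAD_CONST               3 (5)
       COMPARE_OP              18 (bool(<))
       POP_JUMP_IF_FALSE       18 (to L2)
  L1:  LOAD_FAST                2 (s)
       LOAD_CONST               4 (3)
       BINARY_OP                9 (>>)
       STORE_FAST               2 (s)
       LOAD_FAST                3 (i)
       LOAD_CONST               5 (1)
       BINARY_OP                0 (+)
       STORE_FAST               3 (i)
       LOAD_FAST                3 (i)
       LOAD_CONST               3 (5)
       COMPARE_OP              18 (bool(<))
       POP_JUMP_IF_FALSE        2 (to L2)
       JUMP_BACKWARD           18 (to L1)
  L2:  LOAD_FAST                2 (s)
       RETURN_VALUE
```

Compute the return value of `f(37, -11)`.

-1

LOAD_CONST → push 4
LOAD_FAST b → push -11
BINARY_OP // → 4 // -11 = -1
STORE_FAST s → s=-1
LOAD_CONST → push 0
STORE_FAST i → i=0
LOAD_FAST i → push 0
LOAD_CONST → push 5
COMPARE_OP bool(<) → 0 vs 5 = True
POP_JUMP_IF_FALSE → pop True; no jump
LOAD_FAST s → push -1
LOAD_CONST → push 3
BINARY_OP >> → -1 >> 3 = -1
STORE_FAST s → s=-1
LOAD_FAST i → push 0
LOAD_CONST → push 1
BINARY_OP + → 0 + 1 = 1
STORE_FAST i → i=1
LOAD_FAST i → push 1
LOAD_CONST → push 5
COMPARE_OP bool(<) → 1 vs 5 = True
POP_JUMP_IF_FALSE → pop True; no jump
LOAD_FAST s → push -1
LOAD_CONST → push 3
BINARY_OP >> → -1 >> 3 = -1
STORE_FAST s → s=-1
LOAD_FAST i → push 1
LOAD_CONST → push 1
BINARY_OP + → 1 + 1 = 2
STORE_FAST i → i=2
LOAD_FAST i → push 2
LOAD_CONST → push 5
COMPARE_OP bool(<) → 2 vs 5 = True
POP_JUMP_IF_FALSE → pop True; no jump
LOAD_FAST s → push -1
LOAD_CONST → push 3
BINARY_OP >> → -1 >> 3 = -1
STORE_FAST s → s=-1
LOAD_FAST i → push 2
LOAD_CONST → push 1
BINARY_OP + → 2 + 1 = 3
STORE_FAST i → i=3
LOAD_FAST i → push 3
LOAD_CONST → push 5
COMPARE_OP bool(<) → 3 vs 5 = True
POP_JUMP_IF_FALSE → pop True; no jump
LOAD_FAST s → push -1
LOAD_CONST → push 3
BINARY_OP >> → -1 >> 3 = -1
STORE_FAST s → s=-1
LOAD_FAST i → push 3
LOAD_CONST → push 1
BINARY_OP + → 3 + 1 = 4
STORE_FAST i → i=4
LOAD_FAST i → push 4
LOAD_CONST → push 5
COMPARE_OP bool(<) → 4 vs 5 = True
POP_JUMP_IF_FALSE → pop True; no jump
LOAD_FAST s → push -1
LOAD_CONST → push 3
BINARY_OP >> → -1 >> 3 = -1
STORE_FAST s → s=-1
LOAD_FAST i → push 4
LOAD_CONST → push 1
BINARY_OP + → 4 + 1 = 5
STORE_FAST i → i=5
LOAD_FAST i → push 5
LOAD_CONST → push 5
COMPARE_OP bool(<) → 5 vs 5 = False
POP_JUMP_IF_FALSE → pop False; jump
LOAD_FAST s → push -1
RETURN_VALUE → return -1.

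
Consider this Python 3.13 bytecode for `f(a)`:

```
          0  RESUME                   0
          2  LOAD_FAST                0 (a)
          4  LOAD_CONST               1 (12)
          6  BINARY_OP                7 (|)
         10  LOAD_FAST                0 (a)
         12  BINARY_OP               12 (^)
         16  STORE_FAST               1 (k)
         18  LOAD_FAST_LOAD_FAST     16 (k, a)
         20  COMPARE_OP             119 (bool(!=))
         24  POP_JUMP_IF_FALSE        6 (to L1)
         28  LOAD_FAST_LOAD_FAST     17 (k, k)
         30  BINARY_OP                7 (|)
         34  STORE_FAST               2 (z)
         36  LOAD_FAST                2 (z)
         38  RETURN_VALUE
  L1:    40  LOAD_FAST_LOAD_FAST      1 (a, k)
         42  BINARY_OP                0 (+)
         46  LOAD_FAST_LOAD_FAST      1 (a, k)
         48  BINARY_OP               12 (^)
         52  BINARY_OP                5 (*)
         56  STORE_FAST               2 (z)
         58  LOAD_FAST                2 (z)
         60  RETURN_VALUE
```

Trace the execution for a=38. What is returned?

8

LOAD_FAST a → push 38. Stack: [38]
LOAD_CONST → push 12. Stack: [38, 12]
BINARY_OP | → 38 | 12 = 46. Stack: [46]
LOAD_FAST a → push 38. Stack: [46, 38]
BINARY_OP ^ → 46 ^ 38 = 8. Stack: [8]
STORE_FAST k → k=8. Stack: []
LOAD_FAST_LOAD_FAST k,a → push 8,38. Stack: [8, 38]
COMPARE_OP bool(!=) → 8 vs 38 = True. Stack: [True]
POP_JUMP_IF_FALSE → pop True; no jump. Stack: []
LOAD_FAST_LOAD_FAST k,k → push 8,8. Stack: [8, 8]
BINARY_OP | → 8 | 8 = 8. Stack: [8]
STORE_FAST z → z=8. Stack: []
LOAD_FAST z → push 8. Stack: [8]
RETURN_VALUE → return 8.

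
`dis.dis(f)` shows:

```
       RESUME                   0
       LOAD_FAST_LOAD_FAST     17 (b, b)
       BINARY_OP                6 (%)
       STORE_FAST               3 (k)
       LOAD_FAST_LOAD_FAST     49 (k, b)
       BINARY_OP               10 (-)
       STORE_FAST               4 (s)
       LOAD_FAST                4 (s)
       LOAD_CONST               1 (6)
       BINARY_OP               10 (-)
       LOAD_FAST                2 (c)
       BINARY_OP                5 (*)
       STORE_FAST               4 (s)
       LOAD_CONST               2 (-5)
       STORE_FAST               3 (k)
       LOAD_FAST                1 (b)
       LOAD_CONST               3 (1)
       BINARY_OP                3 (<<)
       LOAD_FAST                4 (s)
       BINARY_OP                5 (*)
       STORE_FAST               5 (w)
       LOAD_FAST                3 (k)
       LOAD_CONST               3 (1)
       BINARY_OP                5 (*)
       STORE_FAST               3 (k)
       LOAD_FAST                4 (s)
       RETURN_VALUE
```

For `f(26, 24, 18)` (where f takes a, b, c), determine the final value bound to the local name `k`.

-5

LOAD_FAST_LOAD_FAST b,b → push 24,24. Stack: [24, 24]
BINARY_OP % → 24 % 24 = 0. Stack: [0]
STORE_FAST k → k=0. Stack: []
LOAD_FAST_LOAD_FAST k,b → push 0,24. Stack: [0, 24]
BINARY_OP - → 0 - 24 = -24. Stack: [-24]
STORE_FAST s → s=-24. Stack: []
LOAD_FAST s → push -24. Stack: [-24]
LOAD_CONST → push 6. Stack: [-24, 6]
BINARY_OP - → -24 - 6 = -30. Stack: [-30]
LOAD_FAST c → push 18. Stack: [-30, 18]
BINARY_OP * → -30 * 18 = -540. Stack: [-540]
STORE_FAST s → s=-540. Stack: []
LOAD_CONST → push -5. Stack: [-5]
STORE_FAST k → k=-5. Stack: []
LOAD_FAST b → push 24. Stack: [24]
LOAD_CONST → push 1. Stack: [24, 1]
BINARY_OP << → 24 << 1 = 48. Stack: [48]
LOAD_FAST s → push -540. Stack: [48, -540]
BINARY_OP * → 48 * -540 = -25920. Stack: [-25920]
STORE_FAST w → w=-25920. Stack: []
LOAD_FAST k → push -5. Stack: [-5]
LOAD_CONST → push 1. Stack: [-5, 1]
BINARY_OP * → -5 * 1 = -5. Stack: [-5]
STORE_FAST k → k=-5. Stack: []
LOAD_FAST s → push -540. Stack: [-540]
RETURN_VALUE → return -540.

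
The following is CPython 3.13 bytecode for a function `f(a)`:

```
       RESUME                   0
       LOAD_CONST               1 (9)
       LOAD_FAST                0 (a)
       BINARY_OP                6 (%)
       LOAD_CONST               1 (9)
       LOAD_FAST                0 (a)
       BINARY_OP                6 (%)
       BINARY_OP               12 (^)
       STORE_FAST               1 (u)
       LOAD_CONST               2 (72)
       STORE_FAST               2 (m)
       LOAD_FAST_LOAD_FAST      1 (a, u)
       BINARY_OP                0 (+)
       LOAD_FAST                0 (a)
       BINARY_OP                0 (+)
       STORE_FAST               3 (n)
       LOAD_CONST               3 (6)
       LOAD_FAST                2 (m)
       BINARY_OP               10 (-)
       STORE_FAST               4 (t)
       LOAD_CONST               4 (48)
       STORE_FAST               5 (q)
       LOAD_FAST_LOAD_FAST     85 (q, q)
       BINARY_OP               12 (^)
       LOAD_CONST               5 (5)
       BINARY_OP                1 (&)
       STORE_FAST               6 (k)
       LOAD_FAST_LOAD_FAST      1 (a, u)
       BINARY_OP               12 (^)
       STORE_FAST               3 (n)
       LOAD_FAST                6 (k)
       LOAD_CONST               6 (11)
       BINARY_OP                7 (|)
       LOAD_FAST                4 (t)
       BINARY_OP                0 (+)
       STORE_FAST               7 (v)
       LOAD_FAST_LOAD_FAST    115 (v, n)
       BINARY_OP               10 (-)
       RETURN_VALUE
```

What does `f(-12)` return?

-43

LOAD_CONST → push 9. Stack: [9]
LOAD_FAST a → push -12. Stack: [9, -12]
BINARY_OP % → 9 % -12 = -3. Stack: [-3]
LOAD_CONST → push 9. Stack: [-3, 9]
LOAD_FAST a → push -12. Stack: [-3, 9, -12]
BINARY_OP % → 9 % -12 = -3. Stack: [-3, -3]
BINARY_OP ^ → -3 ^ -3 = 0. Stack: [0]
STORE_FAST u → u=0. Stack: []
LOAD_CONST → push 72. Stack: [72]
STORE_FAST m → m=72. Stack: []
LOAD_FAST_LOAD_FAST a,u → push -12,0. Stack: [-12, 0]
BINARY_OP + → -12 + 0 = -12. Stack: [-12]
LOAD_FAST a → push -12. Stack: [-12, -12]
BINARY_OP + → -12 + -12 = -24. Stack: [-24]
STORE_FAST n → n=-24. Stack: []
LOAD_CONST → push 6. Stack: [6]
LOAD_FAST m → push 72. Stack: [6, 72]
BINARY_OP - → 6 - 72 = -66. Stack: [-66]
STORE_FAST t → t=-66. Stack: []
LOAD_CONST → push 48. Stack: [48]
STORE_FAST q → q=48. Stack: []
LOAD_FAST_LOAD_FAST q,q → push 48,48. Stack: [48, 48]
BINARY_OP ^ → 48 ^ 48 = 0. Stack: [0]
LOAD_CONST → push 5. Stack: [0, 5]
BINARY_OP & → 0 & 5 = 0. Stack: [0]
STORE_FAST k → k=0. Stack: []
LOAD_FAST_LOAD_FAST a,u → push -12,0. Stack: [-12, 0]
BINARY_OP ^ → -12 ^ 0 = -12. Stack: [-12]
STORE_FAST n → n=-12. Stack: []
LOAD_FAST k → push 0. Stack: [0]
LOAD_CONST → push 11. Stack: [0, 11]
BINARY_OP | → 0 | 11 = 11. Stack: [11]
LOAD_FAST t → push -66. Stack: [11, -66]
BINARY_OP + → 11 + -66 = -55. Stack: [-55]
STORE_FAST v → v=-55. Stack: []
LOAD_FAST_LOAD_FAST v,n → push -55,-12. Stack: [-55, -12]
BINARY_OP - → -55 - -12 = -43. Stack: [-43]
RETURN_VALUE → return -43.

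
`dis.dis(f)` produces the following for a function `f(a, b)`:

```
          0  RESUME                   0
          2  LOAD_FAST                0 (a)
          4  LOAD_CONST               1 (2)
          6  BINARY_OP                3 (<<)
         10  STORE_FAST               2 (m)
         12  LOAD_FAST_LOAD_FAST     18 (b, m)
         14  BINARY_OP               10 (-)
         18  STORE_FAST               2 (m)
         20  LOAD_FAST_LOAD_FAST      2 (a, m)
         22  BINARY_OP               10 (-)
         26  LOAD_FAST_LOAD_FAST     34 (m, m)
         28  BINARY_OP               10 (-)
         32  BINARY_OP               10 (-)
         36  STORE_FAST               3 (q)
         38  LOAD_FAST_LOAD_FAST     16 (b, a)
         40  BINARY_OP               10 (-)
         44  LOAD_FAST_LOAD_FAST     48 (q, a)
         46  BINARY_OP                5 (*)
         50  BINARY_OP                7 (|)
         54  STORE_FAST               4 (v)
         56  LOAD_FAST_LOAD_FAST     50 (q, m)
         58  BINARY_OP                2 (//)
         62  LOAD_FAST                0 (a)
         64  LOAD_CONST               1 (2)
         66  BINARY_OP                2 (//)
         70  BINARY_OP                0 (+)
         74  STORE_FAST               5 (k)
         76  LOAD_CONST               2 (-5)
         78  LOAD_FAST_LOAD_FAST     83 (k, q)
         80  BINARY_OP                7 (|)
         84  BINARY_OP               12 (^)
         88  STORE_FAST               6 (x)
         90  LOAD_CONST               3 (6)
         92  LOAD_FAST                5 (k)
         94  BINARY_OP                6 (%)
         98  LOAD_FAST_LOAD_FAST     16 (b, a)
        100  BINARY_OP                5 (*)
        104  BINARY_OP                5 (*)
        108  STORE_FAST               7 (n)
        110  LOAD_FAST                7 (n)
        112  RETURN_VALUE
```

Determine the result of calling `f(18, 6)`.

LOAD_FAST a → push 18. Stack: [18]
LOAD_CONST → push 2. Stack: [18, 2]
BINARY_OP << → 18 << 2 = 72. Stack: [72]
STORE_FAST m → m=72. Stack: []
LOAD_FAST_LOAD_FAST b,m → push 6,72. Stack: [6, 72]
BINARY_OP - → 6 - 72 = -66. Stack: [-66]
STORE_FAST m → m=-66. Stack: []
LOAD_FAST_LOAD_FAST a,m → push 18,-66. Stack: [18, -66]
BINARY_OP - → 18 - -66 = 84. Stack: [84]
LOAD_FAST_LOAD_FAST m,m → push -66,-66. Stack: [84, -66, -66]
BINARY_OP - → -66 - -66 = 0. Stack: [84, 0]
BINARY_OP - → 84 - 0 = 84. Stack: [84]
STORE_FAST q → q=84. Stack: []
LOAD_FAST_LOAD_FAST b,a → push 6,18. Stack: [6, 18]
BINARY_OP - → 6 - 18 = -12. Stack: [-12]
LOAD_FAST_LOAD_FAST q,a → push 84,18. Stack: [-12, 84, 18]
BINARY_OP * → 84 * 18 = 1512. Stack: [-12, 1512]
BINARY_OP | → -12 | 1512 = -4. Stack: [-4]
STORE_FAST v → v=-4. Stack: []
LOAD_FAST_LOAD_FAST q,m → push 84,-66. Stack: [84, -66]
BINARY_OP // → 84 // -66 = -2. Stack: [-2]
LOAD_FAST a → push 18. Stack: [-2, 18]
LOAD_CONST → push 2. Stack: [-2, 18, 2]
BINARY_OP // → 18 // 2 = 9. Stack: [-2, 9]
BINARY_OP + → -2 + 9 = 7. Stack: [7]
STORE_FAST k → k=7. Stack: []
LOAD_CONST → push -5. Stack: [-5]
LOAD_FAST_LOAD_FAST k,q → push 7,84. Stack: [-5, 7, 84]
BINARY_OP | → 7 | 84 = 87. Stack: [-5, 87]
BINARY_OP ^ → -5 ^ 87 = -84. Stack: [-84]
STORE_FAST x → x=-84. Stack: []
LOAD_CONST → push 6. Stack: [6]
LOAD_FAST k → push 7. Stack: [6, 7]
BINARY_OP % → 6 % 7 = 6. Stack: [6]
LOAD_FAST_LOAD_FAST b,a → push 6,18. Stack: [6, 6, 18]
BINARY_OP * → 6 * 18 = 108. Stack: [6, 108]
BINARY_OP * → 6 * 108 = 648. Stack: [648]
STORE_FAST n → n=648. Stack: []
LOAD_FAST n → push 648. Stack: [648]
RETURN_VALUE → return 648.

648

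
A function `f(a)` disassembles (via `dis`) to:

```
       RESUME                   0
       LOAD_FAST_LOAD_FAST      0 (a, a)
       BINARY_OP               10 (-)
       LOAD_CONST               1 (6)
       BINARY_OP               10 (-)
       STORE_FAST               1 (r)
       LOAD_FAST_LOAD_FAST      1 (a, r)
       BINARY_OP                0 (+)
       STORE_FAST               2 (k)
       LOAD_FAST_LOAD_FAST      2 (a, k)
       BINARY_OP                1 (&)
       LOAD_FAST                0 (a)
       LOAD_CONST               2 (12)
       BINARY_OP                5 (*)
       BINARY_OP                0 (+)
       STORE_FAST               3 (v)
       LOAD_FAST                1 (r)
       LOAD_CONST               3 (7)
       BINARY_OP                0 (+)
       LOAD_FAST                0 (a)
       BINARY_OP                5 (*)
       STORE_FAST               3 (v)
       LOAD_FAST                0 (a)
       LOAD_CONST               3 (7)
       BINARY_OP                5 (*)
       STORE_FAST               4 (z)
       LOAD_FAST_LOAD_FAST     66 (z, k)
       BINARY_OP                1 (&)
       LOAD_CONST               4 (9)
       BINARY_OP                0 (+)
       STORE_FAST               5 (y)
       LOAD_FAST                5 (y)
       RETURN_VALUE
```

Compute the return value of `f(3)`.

30

LOAD_FAST_LOAD_FAST a,a → push 3,3. Stack: [3, 3]
BINARY_OP - → 3 - 3 = 0. Stack: [0]
LOAD_CONST → push 6. Stack: [0, 6]
BINARY_OP - → 0 - 6 = -6. Stack: [-6]
STORE_FAST r → r=-6. Stack: []
LOAD_FAST_LOAD_FAST a,r → push 3,-6. Stack: [3, -6]
BINARY_OP + → 3 + -6 = -3. Stack: [-3]
STORE_FAST k → k=-3. Stack: []
LOAD_FAST_LOAD_FAST a,k → push 3,-3. Stack: [3, -3]
BINARY_OP & → 3 & -3 = 1. Stack: [1]
LOAD_FAST a → push 3. Stack: [1, 3]
LOAD_CONST → push 12. Stack: [1, 3, 12]
BINARY_OP * → 3 * 12 = 36. Stack: [1, 36]
BINARY_OP + → 1 + 36 = 37. Stack: [37]
STORE_FAST v → v=37. Stack: []
LOAD_FAST r → push -6. Stack: [-6]
LOAD_CONST → push 7. Stack: [-6, 7]
BINARY_OP + → -6 + 7 = 1. Stack: [1]
LOAD_FAST a → push 3. Stack: [1, 3]
BINARY_OP * → 1 * 3 = 3. Stack: [3]
STORE_FAST v → v=3. Stack: []
LOAD_FAST a → push 3. Stack: [3]
LOAD_CONST → push 7. Stack: [3, 7]
BINARY_OP * → 3 * 7 = 21. Stack: [21]
STORE_FAST z → z=21. Stack: []
LOAD_FAST_LOAD_FAST z,k → push 21,-3. Stack: [21, -3]
BINARY_OP & → 21 & -3 = 21. Stack: [21]
LOAD_CONST → push 9. Stack: [21, 9]
BINARY_OP + → 21 + 9 = 30. Stack: [30]
STORE_FAST y → y=30. Stack: []
LOAD_FAST y → push 30. Stack: [30]
RETURN_VALUE → return 30.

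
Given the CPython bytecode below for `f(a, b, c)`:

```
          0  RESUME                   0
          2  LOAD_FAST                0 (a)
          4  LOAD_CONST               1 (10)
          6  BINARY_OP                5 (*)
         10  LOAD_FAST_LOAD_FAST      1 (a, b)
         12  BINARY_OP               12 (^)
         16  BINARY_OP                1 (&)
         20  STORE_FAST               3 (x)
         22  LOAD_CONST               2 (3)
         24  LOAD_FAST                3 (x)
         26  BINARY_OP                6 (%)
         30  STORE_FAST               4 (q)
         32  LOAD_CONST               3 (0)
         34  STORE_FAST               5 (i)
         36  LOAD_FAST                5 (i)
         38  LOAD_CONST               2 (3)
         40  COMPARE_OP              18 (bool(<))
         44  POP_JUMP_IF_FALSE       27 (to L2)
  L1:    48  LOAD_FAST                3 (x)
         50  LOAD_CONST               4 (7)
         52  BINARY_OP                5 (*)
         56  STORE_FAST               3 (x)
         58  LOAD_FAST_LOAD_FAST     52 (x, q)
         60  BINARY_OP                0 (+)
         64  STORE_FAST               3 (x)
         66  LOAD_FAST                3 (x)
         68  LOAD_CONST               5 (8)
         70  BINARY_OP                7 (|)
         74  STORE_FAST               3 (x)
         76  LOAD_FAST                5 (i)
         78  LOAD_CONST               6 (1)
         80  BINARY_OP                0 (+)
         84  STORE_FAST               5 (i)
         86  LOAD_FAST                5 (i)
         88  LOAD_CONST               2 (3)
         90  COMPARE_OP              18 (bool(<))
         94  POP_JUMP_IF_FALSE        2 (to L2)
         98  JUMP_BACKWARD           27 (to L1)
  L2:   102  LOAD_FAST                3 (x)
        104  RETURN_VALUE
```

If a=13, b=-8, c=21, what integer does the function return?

LOAD_FAST a → push 13
LOAD_CONST → push 10
BINARY_OP * → 13 * 10 = 130
LOAD_FAST_LOAD_FAST a,b → push 13,-8
BINARY_OP ^ → 13 ^ -8 = -11
BINARY_OP & → 130 & -11 = 128
STORE_FAST x → x=128
LOAD_CONST → push 3
LOAD_FAST x → push 128
BINARY_OP % → 3 % 128 = 3
STORE_FAST q → q=3
LOAD_CONST → push 0
STORE_FAST i → i=0
LOAD_FAST i → push 0
LOAD_CONST → push 3
COMPARE_OP bool(<) → 0 vs 3 = True
POP_JUMP_IF_FALSE → pop True; no jump
LOAD_FAST x → push 128
LOAD_CONST → push 7
BINARY_OP * → 128 * 7 = 896
STORE_FAST x → x=896
LOAD_FAST_LOAD_FAST x,q → push 896,3
BINARY_OP + → 896 + 3 = 899
STORE_FAST x → x=899
LOAD_FAST x → push 899
LOAD_CONST → push 8
BINARY_OP | → 899 | 8 = 907
STORE_FAST x → x=907
LOAD_FAST i → push 0
LOAD_CONST → push 1
BINARY_OP + → 0 + 1 = 1
STORE_FAST i → i=1
LOAD_FAST i → push 1
LOAD_CONST → push 3
COMPARE_OP bool(<) → 1 vs 3 = True
POP_JUMP_IF_FALSE → pop True; no jump
LOAD_FAST x → push 907
LOAD_CONST → push 7
BINARY_OP * → 907 * 7 = 6349
STORE_FAST x → x=6349
LOAD_FAST_LOAD_FAST x,q → push 6349,3
BINARY_OP + → 6349 + 3 = 6352
STORE_FAST x → x=6352
LOAD_FAST x → push 6352
LOAD_CONST → push 8
BINARY_OP | → 6352 | 8 = 6360
STORE_FAST x → x=6360
LOAD_FAST i → push 1
LOAD_CONST → push 1
BINARY_OP + → 1 + 1 = 2
STORE_FAST i → i=2
LOAD_FAST i → push 2
LOAD_CONST → push 3
COMPARE_OP bool(<) → 2 vs 3 = True
POP_JUMP_IF_FALSE → pop True; no jump
LOAD_FAST x → push 6360
LOAD_CONST → push 7
BINARY_OP * → 6360 * 7 = 44520
STORE_FAST x → x=44520
LOAD_FAST_LOAD_FAST x,q → push 44520,3
BINARY_OP + → 44520 + 3 = 44523
STORE_FAST x → x=44523
LOAD_FAST x → push 44523
LOAD_CONST → push 8
BINARY_OP | → 44523 | 8 = 44523
STORE_FAST x → x=44523
LOAD_FAST i → push 2
LOAD_CONST → push 1
BINARY_OP + → 2 + 1 = 3
STORE_FAST i → i=3
LOAD_FAST i → push 3
LOAD_CONST → push 3
COMPARE_OP bool(<) → 3 vs 3 = False
POP_JUMP_IF_FALSE → pop False; jump
LOAD_FAST x → push 44523
RETURN_VALUE → return 44523.

44523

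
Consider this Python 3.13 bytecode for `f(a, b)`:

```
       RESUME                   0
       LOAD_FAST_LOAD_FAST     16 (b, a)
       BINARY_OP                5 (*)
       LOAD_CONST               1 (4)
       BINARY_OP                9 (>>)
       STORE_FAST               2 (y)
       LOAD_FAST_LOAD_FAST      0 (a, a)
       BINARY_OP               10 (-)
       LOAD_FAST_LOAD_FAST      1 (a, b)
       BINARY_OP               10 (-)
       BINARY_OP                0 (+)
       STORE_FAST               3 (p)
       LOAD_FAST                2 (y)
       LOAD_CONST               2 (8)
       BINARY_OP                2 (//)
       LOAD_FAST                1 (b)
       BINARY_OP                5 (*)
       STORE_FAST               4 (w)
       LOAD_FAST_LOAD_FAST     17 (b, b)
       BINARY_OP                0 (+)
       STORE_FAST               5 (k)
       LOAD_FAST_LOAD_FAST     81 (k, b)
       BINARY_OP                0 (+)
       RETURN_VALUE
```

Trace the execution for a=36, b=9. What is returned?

27

LOAD_FAST_LOAD_FAST b,a → push 9,36. Stack: [9, 36]
BINARY_OP * → 9 * 36 = 324. Stack: [324]
LOAD_CONST → push 4. Stack: [324, 4]
BINARY_OP >> → 324 >> 4 = 20. Stack: [20]
STORE_FAST y → y=20. Stack: []
LOAD_FAST_LOAD_FAST a,a → push 36,36. Stack: [36, 36]
BINARY_OP - → 36 - 36 = 0. Stack: [0]
LOAD_FAST_LOAD_FAST a,b → push 36,9. Stack: [0, 36, 9]
BINARY_OP - → 36 - 9 = 27. Stack: [0, 27]
BINARY_OP + → 0 + 27 = 27. Stack: [27]
STORE_FAST p → p=27. Stack: []
LOAD_FAST y → push 20. Stack: [20]
LOAD_CONST → push 8. Stack: [20, 8]
BINARY_OP // → 20 // 8 = 2. Stack: [2]
LOAD_FAST b → push 9. Stack: [2, 9]
BINARY_OP * → 2 * 9 = 18. Stack: [18]
STORE_FAST w → w=18. Stack: []
LOAD_FAST_LOAD_FAST b,b → push 9,9. Stack: [9, 9]
BINARY_OP + → 9 + 9 = 18. Stack: [18]
STORE_FAST k → k=18. Stack: []
LOAD_FAST_LOAD_FAST k,b → push 18,9. Stack: [18, 9]
BINARY_OP + → 18 + 9 = 27. Stack: [27]
RETURN_VALUE → return 27.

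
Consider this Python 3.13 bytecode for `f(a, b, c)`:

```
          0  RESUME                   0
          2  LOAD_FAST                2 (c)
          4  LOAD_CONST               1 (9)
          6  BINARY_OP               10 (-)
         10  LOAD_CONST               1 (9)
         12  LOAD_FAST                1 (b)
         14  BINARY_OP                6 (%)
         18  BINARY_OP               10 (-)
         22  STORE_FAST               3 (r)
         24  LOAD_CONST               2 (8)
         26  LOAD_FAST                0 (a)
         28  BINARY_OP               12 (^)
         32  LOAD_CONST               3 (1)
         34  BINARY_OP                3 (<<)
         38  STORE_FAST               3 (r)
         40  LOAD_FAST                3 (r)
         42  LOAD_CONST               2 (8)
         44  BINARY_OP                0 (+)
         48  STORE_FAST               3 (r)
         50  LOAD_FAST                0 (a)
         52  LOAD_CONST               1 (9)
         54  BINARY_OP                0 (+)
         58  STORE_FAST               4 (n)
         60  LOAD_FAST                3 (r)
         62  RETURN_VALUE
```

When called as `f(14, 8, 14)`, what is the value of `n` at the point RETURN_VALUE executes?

LOAD_FAST c → push 14. Stack: [14]
LOAD_CONST → push 9. Stack: [14, 9]
BINARY_OP - → 14 - 9 = 5. Stack: [5]
LOAD_CONST → push 9. Stack: [5, 9]
LOAD_FAST b → push 8. Stack: [5, 9, 8]
BINARY_OP % → 9 % 8 = 1. Stack: [5, 1]
BINARY_OP - → 5 - 1 = 4. Stack: [4]
STORE_FAST r → r=4. Stack: []
LOAD_CONST → push 8. Stack: [8]
LOAD_FAST a → push 14. Stack: [8, 14]
BINARY_OP ^ → 8 ^ 14 = 6. Stack: [6]
LOAD_CONST → push 1. Stack: [6, 1]
BINARY_OP << → 6 << 1 = 12. Stack: [12]
STORE_FAST r → r=12. Stack: []
LOAD_FAST r → push 12. Stack: [12]
LOAD_CONST → push 8. Stack: [12, 8]
BINARY_OP + → 12 + 8 = 20. Stack: [20]
STORE_FAST r → r=20. Stack: []
LOAD_FAST a → push 14. Stack: [14]
LOAD_CONST → push 9. Stack: [14, 9]
BINARY_OP + → 14 + 9 = 23. Stack: [23]
STORE_FAST n → n=23. Stack: []
LOAD_FAST r → push 20. Stack: [20]
RETURN_VALUE → return 20.

23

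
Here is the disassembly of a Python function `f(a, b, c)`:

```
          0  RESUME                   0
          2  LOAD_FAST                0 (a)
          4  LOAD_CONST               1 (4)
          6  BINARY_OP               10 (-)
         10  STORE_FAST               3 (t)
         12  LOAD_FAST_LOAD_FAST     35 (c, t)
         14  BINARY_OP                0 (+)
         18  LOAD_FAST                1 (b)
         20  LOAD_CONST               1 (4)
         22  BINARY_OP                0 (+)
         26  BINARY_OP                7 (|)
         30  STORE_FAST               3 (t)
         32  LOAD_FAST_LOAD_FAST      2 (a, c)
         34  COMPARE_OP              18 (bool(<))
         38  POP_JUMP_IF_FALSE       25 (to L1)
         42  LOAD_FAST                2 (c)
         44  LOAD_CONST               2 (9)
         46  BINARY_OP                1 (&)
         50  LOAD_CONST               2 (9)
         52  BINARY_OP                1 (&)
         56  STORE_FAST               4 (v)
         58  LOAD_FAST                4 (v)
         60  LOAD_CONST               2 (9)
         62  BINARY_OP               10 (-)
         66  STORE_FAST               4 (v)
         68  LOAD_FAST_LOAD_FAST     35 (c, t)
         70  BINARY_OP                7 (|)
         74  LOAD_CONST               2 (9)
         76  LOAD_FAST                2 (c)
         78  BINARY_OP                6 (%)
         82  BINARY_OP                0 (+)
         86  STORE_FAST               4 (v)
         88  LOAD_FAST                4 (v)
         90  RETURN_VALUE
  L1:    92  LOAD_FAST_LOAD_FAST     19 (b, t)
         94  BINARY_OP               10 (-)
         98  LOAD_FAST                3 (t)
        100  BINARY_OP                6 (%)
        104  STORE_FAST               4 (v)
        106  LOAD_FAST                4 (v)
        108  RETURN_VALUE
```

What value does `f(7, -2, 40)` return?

LOAD_FAST a → push 7. Stack: [7]
LOAD_CONST → push 4. Stack: [7, 4]
BINARY_OP - → 7 - 4 = 3. Stack: [3]
STORE_FAST t → t=3. Stack: []
LOAD_FAST_LOAD_FAST c,t → push 40,3. Stack: [40, 3]
BINARY_OP + → 40 + 3 = 43. Stack: [43]
LOAD_FAST b → push -2. Stack: [43, -2]
LOAD_CONST → push 4. Stack: [43, -2, 4]
BINARY_OP + → -2 + 4 = 2. Stack: [43, 2]
BINARY_OP | → 43 | 2 = 43. Stack: [43]
STORE_FAST t → t=43. Stack: []
LOAD_FAST_LOAD_FAST a,c → push 7,40. Stack: [7, 40]
COMPARE_OP bool(<) → 7 vs 40 = True. Stack: [True]
POP_JUMP_IF_FALSE → pop True; no jump. Stack: []
LOAD_FAST c → push 40. Stack: [40]
LOAD_CONST → push 9. Stack: [40, 9]
BINARY_OP & → 40 & 9 = 8. Stack: [8]
LOAD_CONST → push 9. Stack: [8, 9]
BINARY_OP & → 8 & 9 = 8. Stack: [8]
STORE_FAST v → v=8. Stack: []
LOAD_FAST v → push 8. Stack: [8]
LOAD_CONST → push 9. Stack: [8, 9]
BINARY_OP - → 8 - 9 = -1. Stack: [-1]
STORE_FAST v → v=-1. Stack: []
LOAD_FAST_LOAD_FAST c,t → push 40,43. Stack: [40, 43]
BINARY_OP | → 40 | 43 = 43. Stack: [43]
LOAD_CONST → push 9. Stack: [43, 9]
LOAD_FAST c → push 40. Stack: [43, 9, 40]
BINARY_OP % → 9 % 40 = 9. Stack: [43, 9]
BINARY_OP + → 43 + 9 = 52. Stack: [52]
STORE_FAST v → v=52. Stack: []
LOAD_FAST v → push 52. Stack: [52]
RETURN_VALUE → return 52.

52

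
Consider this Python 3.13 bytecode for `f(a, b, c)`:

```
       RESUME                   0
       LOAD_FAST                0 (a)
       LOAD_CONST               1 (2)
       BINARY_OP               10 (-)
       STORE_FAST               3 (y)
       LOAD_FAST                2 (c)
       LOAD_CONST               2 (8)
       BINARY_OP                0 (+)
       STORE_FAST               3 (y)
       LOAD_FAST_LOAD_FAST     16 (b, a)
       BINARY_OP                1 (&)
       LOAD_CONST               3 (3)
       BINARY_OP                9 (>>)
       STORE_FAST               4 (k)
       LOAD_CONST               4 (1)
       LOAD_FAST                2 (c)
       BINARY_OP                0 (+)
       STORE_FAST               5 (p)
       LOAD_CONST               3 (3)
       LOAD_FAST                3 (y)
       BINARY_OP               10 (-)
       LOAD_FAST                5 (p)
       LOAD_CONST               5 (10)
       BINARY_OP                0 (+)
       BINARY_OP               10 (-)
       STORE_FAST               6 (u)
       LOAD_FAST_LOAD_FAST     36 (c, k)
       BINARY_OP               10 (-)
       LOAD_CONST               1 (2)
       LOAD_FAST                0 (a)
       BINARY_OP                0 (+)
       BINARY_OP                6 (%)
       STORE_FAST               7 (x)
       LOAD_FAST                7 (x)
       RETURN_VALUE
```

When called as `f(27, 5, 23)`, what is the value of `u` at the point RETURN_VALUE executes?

LOAD_FAST a → push 27. Stack: [27]
LOAD_CONST → push 2. Stack: [27, 2]
BINARY_OP - → 27 - 2 = 25. Stack: [25]
STORE_FAST y → y=25. Stack: []
LOAD_FAST c → push 23. Stack: [23]
LOAD_CONST → push 8. Stack: [23, 8]
BINARY_OP + → 23 + 8 = 31. Stack: [31]
STORE_FAST y → y=31. Stack: []
LOAD_FAST_LOAD_FAST b,a → push 5,27. Stack: [5, 27]
BINARY_OP & → 5 & 27 = 1. Stack: [1]
LOAD_CONST → push 3. Stack: [1, 3]
BINARY_OP >> → 1 >> 3 = 0. Stack: [0]
STORE_FAST k → k=0. Stack: []
LOAD_CONST → push 1. Stack: [1]
LOAD_FAST c → push 23. Stack: [1, 23]
BINARY_OP + → 1 + 23 = 24. Stack: [24]
STORE_FAST p → p=24. Stack: []
LOAD_CONST → push 3. Stack: [3]
LOAD_FAST y → push 31. Stack: [3, 31]
BINARY_OP - → 3 - 31 = -28. Stack: [-28]
LOAD_FAST p → push 24. Stack: [-28, 24]
LOAD_CONST → push 10. Stack: [-28, 24, 10]
BINARY_OP + → 24 + 10 = 34. Stack: [-28, 34]
BINARY_OP - → -28 - 34 = -62. Stack: [-62]
STORE_FAST u → u=-62. Stack: []
LOAD_FAST_LOAD_FAST c,k → push 23,0. Stack: [23, 0]
BINARY_OP - → 23 - 0 = 23. Stack: [23]
LOAD_CONST → push 2. Stack: [23, 2]
LOAD_FAST a → push 27. Stack: [23, 2, 27]
BINARY_OP + → 2 + 27 = 29. Stack: [23, 29]
BINARY_OP % → 23 % 29 = 23. Stack: [23]
STORE_FAST x → x=23. Stack: []
LOAD_FAST x → push 23. Stack: [23]
RETURN_VALUE → return 23.

-62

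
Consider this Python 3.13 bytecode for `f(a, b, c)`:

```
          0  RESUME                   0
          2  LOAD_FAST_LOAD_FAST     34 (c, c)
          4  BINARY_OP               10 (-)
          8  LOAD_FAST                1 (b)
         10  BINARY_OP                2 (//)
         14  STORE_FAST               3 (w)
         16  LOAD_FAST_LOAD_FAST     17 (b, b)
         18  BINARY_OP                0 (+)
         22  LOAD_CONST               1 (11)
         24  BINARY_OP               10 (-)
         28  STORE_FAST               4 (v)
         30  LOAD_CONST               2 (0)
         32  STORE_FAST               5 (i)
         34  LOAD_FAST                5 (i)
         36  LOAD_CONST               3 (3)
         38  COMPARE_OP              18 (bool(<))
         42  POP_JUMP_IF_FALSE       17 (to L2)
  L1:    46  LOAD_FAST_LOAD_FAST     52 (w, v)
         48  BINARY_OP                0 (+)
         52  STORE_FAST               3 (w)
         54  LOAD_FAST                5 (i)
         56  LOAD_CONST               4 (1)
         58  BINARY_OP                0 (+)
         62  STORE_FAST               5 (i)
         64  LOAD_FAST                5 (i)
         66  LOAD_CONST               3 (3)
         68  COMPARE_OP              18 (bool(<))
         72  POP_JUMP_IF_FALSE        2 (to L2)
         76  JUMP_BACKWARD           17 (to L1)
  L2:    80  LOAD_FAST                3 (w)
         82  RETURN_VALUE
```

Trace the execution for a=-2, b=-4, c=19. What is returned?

LOAD_FAST_LOAD_FAST c,c → push 19,19. Stack: [19, 19]
BINARY_OP - → 19 - 19 = 0. Stack: [0]
LOAD_FAST b → push -4. Stack: [0, -4]
BINARY_OP // → 0 // -4 = 0. Stack: [0]
STORE_FAST w → w=0. Stack: []
LOAD_FAST_LOAD_FAST b,b → push -4,-4. Stack: [-4, -4]
BINARY_OP + → -4 + -4 = -8. Stack: [-8]
LOAD_CONST → push 11. Stack: [-8, 11]
BINARY_OP - → -8 - 11 = -19. Stack: [-19]
STORE_FAST v → v=-19. Stack: []
LOAD_CONST → push 0. Stack: [0]
STORE_FAST i → i=0. Stack: []
LOAD_FAST i → push 0. Stack: [0]
LOAD_CONST → push 3. Stack: [0, 3]
COMPARE_OP bool(<) → 0 vs 3 = True. Stack: [True]
POP_JUMP_IF_FALSE → pop True; no jump. Stack: []
LOAD_FAST_LOAD_FAST w,v → push 0,-19. Stack: [0, -19]
BINARY_OP + → 0 + -19 = -19. Stack: [-19]
STORE_FAST w → w=-19. Stack: []
LOAD_FAST i → push 0. Stack: [0]
LOAD_CONST → push 1. Stack: [0, 1]
BINARY_OP + → 0 + 1 = 1. Stack: [1]
STORE_FAST i → i=1. Stack: []
LOAD_FAST i → push 1. Stack: [1]
LOAD_CONST → push 3. Stack: [1, 3]
COMPARE_OP bool(<) → 1 vs 3 = True. Stack: [True]
POP_JUMP_IF_FALSE → pop True; no jump. Stack: []
LOAD_FAST_LOAD_FAST w,v → push -19,-19. Stack: [-19, -19]
BINARY_OP + → -19 + -19 = -38. Stack: [-38]
STORE_FAST w → w=-38. Stack: []
LOAD_FAST i → push 1. Stack: [1]
LOAD_CONST → push 1. Stack: [1, 1]
BINARY_OP + → 1 + 1 = 2. Stack: [2]
STORE_FAST i → i=2. Stack: []
LOAD_FAST i → push 2. Stack: [2]
LOAD_CONST → push 3. Stack: [2, 3]
COMPARE_OP bool(<) → 2 vs 3 = True. Stack: [True]
POP_JUMP_IF_FALSE → pop True; no jump. Stack: []
LOAD_FAST_LOAD_FAST w,v → push -38,-19. Stack: [-38, -19]
BINARY_OP + → -38 + -19 = -57. Stack: [-57]
STORE_FAST w → w=-57. Stack: []
LOAD_FAST i → push 2. Stack: [2]
LOAD_CONST → push 1. Stack: [2, 1]
BINARY_OP + → 2 + 1 = 3. Stack: [3]
STORE_FAST i → i=3. Stack: []
LOAD_FAST i → push 3. Stack: [3]
LOAD_CONST → push 3. Stack: [3, 3]
COMPARE_OP bool(<) → 3 vs 3 = False. Stack: [False]
POP_JUMP_IF_FALSE → pop False; jump. Stack: []
LOAD_FAST w → push -57. Stack: [-57]
RETURN_VALUE → return -57.

-57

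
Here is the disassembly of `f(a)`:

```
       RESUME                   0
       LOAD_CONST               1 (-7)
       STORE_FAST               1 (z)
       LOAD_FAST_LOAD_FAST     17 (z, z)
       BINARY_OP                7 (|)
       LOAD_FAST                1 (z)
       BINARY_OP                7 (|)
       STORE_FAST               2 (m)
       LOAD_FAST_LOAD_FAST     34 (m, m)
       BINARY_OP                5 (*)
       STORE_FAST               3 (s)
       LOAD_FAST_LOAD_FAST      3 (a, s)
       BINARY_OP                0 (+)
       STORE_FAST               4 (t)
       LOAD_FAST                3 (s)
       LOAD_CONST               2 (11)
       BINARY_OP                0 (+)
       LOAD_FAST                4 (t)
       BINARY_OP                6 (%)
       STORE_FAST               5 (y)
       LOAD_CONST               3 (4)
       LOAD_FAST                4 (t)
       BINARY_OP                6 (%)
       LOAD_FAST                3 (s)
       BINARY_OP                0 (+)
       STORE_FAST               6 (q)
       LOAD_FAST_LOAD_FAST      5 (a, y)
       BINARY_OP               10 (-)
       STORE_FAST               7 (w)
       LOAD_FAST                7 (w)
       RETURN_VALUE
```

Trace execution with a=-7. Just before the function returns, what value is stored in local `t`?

LOAD_CONST → push -7. Stack: [-7]
STORE_FAST z → z=-7. Stack: []
LOAD_FAST_LOAD_FAST z,z → push -7,-7. Stack: [-7, -7]
BINARY_OP | → -7 | -7 = -7. Stack: [-7]
LOAD_FAST z → push -7. Stack: [-7, -7]
BINARY_OP | → -7 | -7 = -7. Stack: [-7]
STORE_FAST m → m=-7. Stack: []
LOAD_FAST_LOAD_FAST m,m → push -7,-7. Stack: [-7, -7]
BINARY_OP * → -7 * -7 = 49. Stack: [49]
STORE_FAST s → s=49. Stack: []
LOAD_FAST_LOAD_FAST a,s → push -7,49. Stack: [-7, 49]
BINARY_OP + → -7 + 49 = 42. Stack: [42]
STORE_FAST t → t=42. Stack: []
LOAD_FAST s → push 49. Stack: [49]
LOAD_CONST → push 11. Stack: [49, 11]
BINARY_OP + → 49 + 11 = 60. Stack: [60]
LOAD_FAST t → push 42. Stack: [60, 42]
BINARY_OP % → 60 % 42 = 18. Stack: [18]
STORE_FAST y → y=18. Stack: []
LOAD_CONST → push 4. Stack: [4]
LOAD_FAST t → push 42. Stack: [4, 42]
BINARY_OP % → 4 % 42 = 4. Stack: [4]
LOAD_FAST s → push 49. Stack: [4, 49]
BINARY_OP + → 4 + 49 = 53. Stack: [53]
STORE_FAST q → q=53. Stack: []
LOAD_FAST_LOAD_FAST a,y → push -7,18. Stack: [-7, 18]
BINARY_OP - → -7 - 18 = -25. Stack: [-25]
STORE_FAST w → w=-25. Stack: []
LOAD_FAST w → push -25. Stack: [-25]
RETURN_VALUE → return -25.

42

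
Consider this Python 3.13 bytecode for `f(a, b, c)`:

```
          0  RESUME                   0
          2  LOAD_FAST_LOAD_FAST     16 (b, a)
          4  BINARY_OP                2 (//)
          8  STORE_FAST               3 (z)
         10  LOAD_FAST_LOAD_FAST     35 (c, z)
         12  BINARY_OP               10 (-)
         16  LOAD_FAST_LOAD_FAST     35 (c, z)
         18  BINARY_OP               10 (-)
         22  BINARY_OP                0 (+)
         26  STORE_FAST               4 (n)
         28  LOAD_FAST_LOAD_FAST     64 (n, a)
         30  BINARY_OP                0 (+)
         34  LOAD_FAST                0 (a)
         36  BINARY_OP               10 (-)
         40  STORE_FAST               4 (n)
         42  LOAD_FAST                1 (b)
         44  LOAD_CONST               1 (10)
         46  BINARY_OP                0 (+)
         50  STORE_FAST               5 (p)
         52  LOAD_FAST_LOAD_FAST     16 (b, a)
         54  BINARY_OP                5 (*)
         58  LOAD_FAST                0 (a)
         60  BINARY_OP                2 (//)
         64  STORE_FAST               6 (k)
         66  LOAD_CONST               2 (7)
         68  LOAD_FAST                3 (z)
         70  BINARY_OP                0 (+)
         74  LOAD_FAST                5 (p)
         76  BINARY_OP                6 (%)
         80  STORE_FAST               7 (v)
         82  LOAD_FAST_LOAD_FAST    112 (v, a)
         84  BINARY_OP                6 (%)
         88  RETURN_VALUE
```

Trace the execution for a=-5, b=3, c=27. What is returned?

LOAD_FAST_LOAD_FAST b,a → push 3,-5. Stack: [3, -5]
BINARY_OP // → 3 // -5 = -1. Stack: [-1]
STORE_FAST z → z=-1. Stack: []
LOAD_FAST_LOAD_FAST c,z → push 27,-1. Stack: [27, -1]
BINARY_OP - → 27 - -1 = 28. Stack: [28]
LOAD_FAST_LOAD_FAST c,z → push 27,-1. Stack: [28, 27, -1]
BINARY_OP - → 27 - -1 = 28. Stack: [28, 28]
BINARY_OP + → 28 + 28 = 56. Stack: [56]
STORE_FAST n → n=56. Stack: []
LOAD_FAST_LOAD_FAST n,a → push 56,-5. Stack: [56, -5]
BINARY_OP + → 56 + -5 = 51. Stack: [51]
LOAD_FAST a → push -5. Stack: [51, -5]
BINARY_OP - → 51 - -5 = 56. Stack: [56]
STORE_FAST n → n=56. Stack: []
LOAD_FAST b → push 3. Stack: [3]
LOAD_CONST → push 10. Stack: [3, 10]
BINARY_OP + → 3 + 10 = 13. Stack: [13]
STORE_FAST p → p=13. Stack: []
LOAD_FAST_LOAD_FAST b,a → push 3,-5. Stack: [3, -5]
BINARY_OP * → 3 * -5 = -15. Stack: [-15]
LOAD_FAST a → push -5. Stack: [-15, -5]
BINARY_OP // → -15 // -5 = 3. Stack: [3]
STORE_FAST k → k=3. Stack: []
LOAD_CONST → push 7. Stack: [7]
LOAD_FAST z → push -1. Stack: [7, -1]
BINARY_OP + → 7 + -1 = 6. Stack: [6]
LOAD_FAST p → push 13. Stack: [6, 13]
BINARY_OP % → 6 % 13 = 6. Stack: [6]
STORE_FAST v → v=6. Stack: []
LOAD_FAST_LOAD_FAST v,a → push 6,-5. Stack: [6, -5]
BINARY_OP % → 6 % -5 = -4. Stack: [-4]
RETURN_VALUE → return -4.

-4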